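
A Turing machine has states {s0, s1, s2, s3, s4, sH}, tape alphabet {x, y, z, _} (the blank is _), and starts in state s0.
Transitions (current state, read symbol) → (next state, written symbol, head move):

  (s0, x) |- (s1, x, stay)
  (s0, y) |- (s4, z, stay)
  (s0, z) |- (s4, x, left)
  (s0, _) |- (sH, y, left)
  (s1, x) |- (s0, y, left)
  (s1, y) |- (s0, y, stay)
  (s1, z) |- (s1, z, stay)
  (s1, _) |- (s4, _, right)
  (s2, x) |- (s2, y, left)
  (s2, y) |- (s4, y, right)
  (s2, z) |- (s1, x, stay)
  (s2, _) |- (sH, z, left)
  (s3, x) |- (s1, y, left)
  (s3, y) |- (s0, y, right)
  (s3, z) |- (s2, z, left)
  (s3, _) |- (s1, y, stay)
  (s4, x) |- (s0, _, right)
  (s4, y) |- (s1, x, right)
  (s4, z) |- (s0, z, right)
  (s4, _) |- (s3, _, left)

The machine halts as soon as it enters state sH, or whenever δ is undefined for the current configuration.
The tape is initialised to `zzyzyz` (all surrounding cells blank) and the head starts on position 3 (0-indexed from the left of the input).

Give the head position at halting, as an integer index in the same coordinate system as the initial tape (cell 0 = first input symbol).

-2

s0 | __zzy[z]yz   read z → write x, move left, go to s4
s4 | __zz[y]xyz   read y → write x, move right, go to s1
s1 | __zzx[x]yz   read x → write y, move left, go to s0
s0 | __zz[x]yyz   read x → write x, move stay, go to s1
s1 | __zz[x]yyz   read x → write y, move left, go to s0
s0 | __z[z]yyyz   read z → write x, move left, go to s4
s4 | __[z]xyyyz   read z → write z, move right, go to s0
s0 | __z[x]yyyz   read x → write x, move stay, go to s1
s1 | __z[x]yyyz   read x → write y, move left, go to s0
s0 | __[z]yyyyz   read z → write x, move left, go to s4
s4 | _[_]xyyyyz   read _ → write _, move left, go to s3
s3 | [_]_xyyyyz   read _ → write y, move stay, go to s1
s1 | [y]_xyyyyz   read y → write y, move stay, go to s0
s0 | [y]_xyyyyz   read y → write z, move stay, go to s4
s4 | [z]_xyyyyz   read z → write z, move right, go to s0
s0 | z[_]xyyyyz   read _ → write y, move left, go to sH
sH | [z]yxyyyyz
At halt the head is at cell -2.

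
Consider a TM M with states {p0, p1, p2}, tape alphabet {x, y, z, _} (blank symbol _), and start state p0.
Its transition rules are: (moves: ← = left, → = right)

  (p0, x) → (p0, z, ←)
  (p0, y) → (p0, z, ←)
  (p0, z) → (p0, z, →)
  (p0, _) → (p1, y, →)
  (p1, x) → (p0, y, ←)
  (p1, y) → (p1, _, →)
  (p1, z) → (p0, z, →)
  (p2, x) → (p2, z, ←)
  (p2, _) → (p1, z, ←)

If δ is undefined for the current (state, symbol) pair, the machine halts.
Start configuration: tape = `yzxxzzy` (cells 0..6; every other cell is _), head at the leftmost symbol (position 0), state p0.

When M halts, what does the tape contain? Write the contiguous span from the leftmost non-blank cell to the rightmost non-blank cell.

p0 | _[y]zxxzzy__   read y → write z, move ←, go to p0
p0 | [_]zzxxzzy__   read _ → write y, move →, go to p1
p1 | y[z]zxxzzy__   read z → write z, move →, go to p0
p0 | yz[z]xxzzy__   read z → write z, move →, go to p0
p0 | yzz[x]xzzy__   read x → write z, move ←, go to p0
p0 | yz[z]zxzzy__   read z → write z, move →, go to p0
p0 | yzz[z]xzzy__   read z → write z, move →, go to p0
p0 | yzzz[x]zzy__   read x → write z, move ←, go to p0
p0 | yzz[z]zzzy__   read z → write z, move →, go to p0
p0 | yzzz[z]zzy__   read z → write z, move →, go to p0
p0 | yzzzz[z]zy__   read z → write z, move →, go to p0
p0 | yzzzzz[z]y__   read z → write z, move →, go to p0
p0 | yzzzzzz[y]__   read y → write z, move ←, go to p0
p0 | yzzzzz[z]z__   read z → write z, move →, go to p0
p0 | yzzzzzz[z]__   read z → write z, move →, go to p0
p0 | yzzzzzzz[_]_   read _ → write y, move →, go to p1
p1 | yzzzzzzzy[_]
The non-blank tape span at halt is yzzzzzzzy.

yzzzzzzzy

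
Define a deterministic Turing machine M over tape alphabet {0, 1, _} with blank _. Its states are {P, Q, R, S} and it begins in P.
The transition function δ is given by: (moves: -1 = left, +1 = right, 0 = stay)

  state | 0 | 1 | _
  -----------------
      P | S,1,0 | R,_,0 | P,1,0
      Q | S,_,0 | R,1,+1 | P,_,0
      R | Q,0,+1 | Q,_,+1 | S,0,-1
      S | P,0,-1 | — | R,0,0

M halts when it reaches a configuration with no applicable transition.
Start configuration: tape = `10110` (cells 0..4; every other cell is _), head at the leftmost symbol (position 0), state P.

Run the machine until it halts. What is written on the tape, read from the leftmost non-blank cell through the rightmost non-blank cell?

0001000

P | _[1]0110_   read 1 → write _, move 0, go to R
R | _[_]0110_   read _ → write 0, move -1, go to S
S | [_]00110_   read _ → write 0, move 0, go to R
R | [0]00110_   read 0 → write 0, move +1, go to Q
Q | 0[0]0110_   read 0 → write _, move 0, go to S
S | 0[_]0110_   read _ → write 0, move 0, go to R
R | 0[0]0110_   read 0 → write 0, move +1, go to Q
Q | 00[0]110_   read 0 → write _, move 0, go to S
S | 00[_]110_   read _ → write 0, move 0, go to R
R | 00[0]110_   read 0 → write 0, move +1, go to Q
Q | 000[1]10_   read 1 → write 1, move +1, go to R
R | 0001[1]0_   read 1 → write _, move +1, go to Q
Q | 0001_[0]_   read 0 → write _, move 0, go to S
S | 0001_[_]_   read _ → write 0, move 0, go to R
R | 0001_[0]_   read 0 → write 0, move +1, go to Q
Q | 0001_0[_]   read _ → write _, move 0, go to P
P | 0001_0[_]   read _ → write 1, move 0, go to P
P | 0001_0[1]   read 1 → write _, move 0, go to R
R | 0001_0[_]   read _ → write 0, move -1, go to S
S | 0001_[0]0   read 0 → write 0, move -1, go to P
P | 0001[_]00   read _ → write 1, move 0, go to P
P | 0001[1]00   read 1 → write _, move 0, go to R
R | 0001[_]00   read _ → write 0, move -1, go to S
S | 000[1]000
The non-blank tape span at halt is 0001000.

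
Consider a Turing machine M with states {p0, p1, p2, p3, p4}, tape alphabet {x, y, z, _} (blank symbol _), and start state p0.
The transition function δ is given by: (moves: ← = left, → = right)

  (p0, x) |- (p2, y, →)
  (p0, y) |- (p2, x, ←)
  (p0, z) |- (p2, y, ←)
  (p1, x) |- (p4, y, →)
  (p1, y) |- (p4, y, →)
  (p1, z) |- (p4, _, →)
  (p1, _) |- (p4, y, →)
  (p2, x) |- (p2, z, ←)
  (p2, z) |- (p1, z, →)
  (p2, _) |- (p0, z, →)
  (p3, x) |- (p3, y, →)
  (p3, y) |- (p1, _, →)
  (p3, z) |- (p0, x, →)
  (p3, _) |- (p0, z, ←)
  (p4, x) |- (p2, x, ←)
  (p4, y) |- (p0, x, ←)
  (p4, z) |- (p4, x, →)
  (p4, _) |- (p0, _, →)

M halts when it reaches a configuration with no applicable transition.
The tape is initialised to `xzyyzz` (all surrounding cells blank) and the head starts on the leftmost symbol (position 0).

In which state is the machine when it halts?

p2

state=p0 head=0 tape=[x]zyyzz   (p0,x)→(p2,y,→)
state=p2 head=1 tape=y[z]yyzz   (p2,z)→(p1,z,→)
state=p1 head=2 tape=yz[y]yzz   (p1,y)→(p4,y,→)
state=p4 head=3 tape=yzy[y]zz   (p4,y)→(p0,x,←)
state=p0 head=2 tape=yz[y]xzz   (p0,y)→(p2,x,←)
state=p2 head=1 tape=y[z]xxzz   (p2,z)→(p1,z,→)
state=p1 head=2 tape=yz[x]xzz   (p1,x)→(p4,y,→)
state=p4 head=3 tape=yzy[x]zz   (p4,x)→(p2,x,←)
state=p2 head=2 tape=yz[y]xzz
No transition is defined for (p2, y); M halts in state p2.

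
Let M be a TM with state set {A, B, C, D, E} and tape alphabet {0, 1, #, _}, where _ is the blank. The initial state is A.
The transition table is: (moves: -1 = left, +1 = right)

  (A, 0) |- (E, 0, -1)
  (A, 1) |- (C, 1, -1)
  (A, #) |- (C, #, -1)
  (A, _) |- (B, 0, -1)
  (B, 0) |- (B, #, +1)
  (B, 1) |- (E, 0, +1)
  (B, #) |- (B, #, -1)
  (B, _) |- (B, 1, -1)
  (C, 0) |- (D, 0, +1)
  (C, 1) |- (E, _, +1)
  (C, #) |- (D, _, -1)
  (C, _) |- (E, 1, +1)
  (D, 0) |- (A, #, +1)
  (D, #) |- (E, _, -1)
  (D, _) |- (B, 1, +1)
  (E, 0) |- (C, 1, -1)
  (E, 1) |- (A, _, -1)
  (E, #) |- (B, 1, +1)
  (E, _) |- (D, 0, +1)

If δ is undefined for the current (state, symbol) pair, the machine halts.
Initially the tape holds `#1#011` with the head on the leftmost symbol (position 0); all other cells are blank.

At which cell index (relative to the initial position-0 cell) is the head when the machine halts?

A | _[#]1#011___   read # → write #, move -1, go to C
C | [_]#1#011___   read _ → write 1, move +1, go to E
E | 1[#]1#011___   read # → write 1, move +1, go to B
B | 11[1]#011___   read 1 → write 0, move +1, go to E
E | 110[#]011___   read # → write 1, move +1, go to B
B | 1101[0]11___   read 0 → write #, move +1, go to B
B | 1101#[1]1___   read 1 → write 0, move +1, go to E
E | 1101#0[1]___   read 1 → write _, move -1, go to A
A | 1101#[0]____   read 0 → write 0, move -1, go to E
E | 1101[#]0____   read # → write 1, move +1, go to B
B | 11011[0]____   read 0 → write #, move +1, go to B
B | 11011#[_]___   read _ → write 1, move -1, go to B
B | 11011[#]1___   read # → write #, move -1, go to B
B | 1101[1]#1___   read 1 → write 0, move +1, go to E
E | 11010[#]1___   read # → write 1, move +1, go to B
B | 110101[1]___   read 1 → write 0, move +1, go to E
E | 1101010[_]__   read _ → write 0, move +1, go to D
D | 11010100[_]_   read _ → write 1, move +1, go to B
B | 110101001[_]   read _ → write 1, move -1, go to B
B | 11010100[1]1   read 1 → write 0, move +1, go to E
E | 110101000[1]   read 1 → write _, move -1, go to A
A | 11010100[0]_   read 0 → write 0, move -1, go to E
E | 1101010[0]0_   read 0 → write 1, move -1, go to C
C | 110101[0]10_   read 0 → write 0, move +1, go to D
D | 1101010[1]0_
At halt the head is at cell 6.

6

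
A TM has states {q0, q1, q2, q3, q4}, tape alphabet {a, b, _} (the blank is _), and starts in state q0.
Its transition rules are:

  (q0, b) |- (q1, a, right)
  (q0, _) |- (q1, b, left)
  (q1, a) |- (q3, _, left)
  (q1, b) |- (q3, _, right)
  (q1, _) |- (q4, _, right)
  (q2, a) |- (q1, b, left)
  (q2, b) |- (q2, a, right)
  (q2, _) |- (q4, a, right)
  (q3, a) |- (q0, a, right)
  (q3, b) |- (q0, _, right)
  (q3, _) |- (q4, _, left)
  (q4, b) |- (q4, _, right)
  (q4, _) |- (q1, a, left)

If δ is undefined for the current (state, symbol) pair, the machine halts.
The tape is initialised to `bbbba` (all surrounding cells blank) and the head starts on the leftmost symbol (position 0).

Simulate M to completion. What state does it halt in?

q4

state=q0 head=0 tape=___[b]bbba   (q0,b)→(q1,a,right)
state=q1 head=1 tape=___a[b]bba   (q1,b)→(q3,_,right)
state=q3 head=2 tape=___a_[b]ba   (q3,b)→(q0,_,right)
state=q0 head=3 tape=___a__[b]a   (q0,b)→(q1,a,right)
state=q1 head=4 tape=___a__a[a]   (q1,a)→(q3,_,left)
state=q3 head=3 tape=___a__[a]_   (q3,a)→(q0,a,right)
state=q0 head=4 tape=___a__a[_]   (q0,_)→(q1,b,left)
state=q1 head=3 tape=___a__[a]b   (q1,a)→(q3,_,left)
state=q3 head=2 tape=___a_[_]_b   (q3,_)→(q4,_,left)
state=q4 head=1 tape=___a[_]__b   (q4,_)→(q1,a,left)
state=q1 head=0 tape=___[a]a__b   (q1,a)→(q3,_,left)
state=q3 head=-1 tape=__[_]_a__b   (q3,_)→(q4,_,left)
state=q4 head=-2 tape=_[_]__a__b   (q4,_)→(q1,a,left)
state=q1 head=-3 tape=[_]a__a__b   (q1,_)→(q4,_,right)
state=q4 head=-2 tape=_[a]__a__b
No transition is defined for (q4, a); M halts in state q4.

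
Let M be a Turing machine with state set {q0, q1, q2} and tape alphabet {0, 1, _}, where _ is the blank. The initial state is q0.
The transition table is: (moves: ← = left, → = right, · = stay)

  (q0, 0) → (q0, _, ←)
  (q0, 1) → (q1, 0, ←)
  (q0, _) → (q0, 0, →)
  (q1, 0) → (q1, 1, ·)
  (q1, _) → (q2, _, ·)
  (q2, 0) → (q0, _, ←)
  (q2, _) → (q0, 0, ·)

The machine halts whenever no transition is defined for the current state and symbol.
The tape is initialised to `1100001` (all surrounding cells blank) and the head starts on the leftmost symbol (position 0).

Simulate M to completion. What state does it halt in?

q0 | ___[1]100001   read 1 → write 0, move ←, go to q1
q1 | __[_]0100001   read _ → write _, move ·, go to q2
q2 | __[_]0100001   read _ → write 0, move ·, go to q0
q0 | __[0]0100001   read 0 → write _, move ←, go to q0
q0 | _[_]_0100001   read _ → write 0, move →, go to q0
q0 | _0[_]0100001   read _ → write 0, move →, go to q0
q0 | _00[0]100001   read 0 → write _, move ←, go to q0
q0 | _0[0]_100001   read 0 → write _, move ←, go to q0
q0 | _[0]__100001   read 0 → write _, move ←, go to q0
q0 | [_]___100001   read _ → write 0, move →, go to q0
q0 | 0[_]__100001   read _ → write 0, move →, go to q0
q0 | 00[_]_100001   read _ → write 0, move →, go to q0
q0 | 000[_]100001   read _ → write 0, move →, go to q0
q0 | 0000[1]00001   read 1 → write 0, move ←, go to q1
q1 | 000[0]000001   read 0 → write 1, move ·, go to q1
q1 | 000[1]000001
No transition is defined for (q1, 1); M halts in state q1.

q1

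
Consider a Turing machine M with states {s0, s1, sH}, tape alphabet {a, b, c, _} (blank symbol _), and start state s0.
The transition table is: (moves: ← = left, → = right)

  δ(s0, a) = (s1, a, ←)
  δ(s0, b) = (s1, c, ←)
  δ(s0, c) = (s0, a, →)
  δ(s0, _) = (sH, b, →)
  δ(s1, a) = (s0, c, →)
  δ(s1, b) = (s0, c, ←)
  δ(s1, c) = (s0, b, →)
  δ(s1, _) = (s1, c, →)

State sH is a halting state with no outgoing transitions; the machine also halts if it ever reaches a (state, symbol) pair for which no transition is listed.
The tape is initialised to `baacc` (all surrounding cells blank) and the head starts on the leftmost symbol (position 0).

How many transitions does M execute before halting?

36

s0 | ___[b]aacc   read b → write c, move ←, go to s1
s1 | __[_]caacc   read _ → write c, move →, go to s1
s1 | __c[c]aacc   read c → write b, move →, go to s0
s0 | __cb[a]acc   read a → write a, move ←, go to s1
s1 | __c[b]aacc   read b → write c, move ←, go to s0
s0 | __[c]caacc   read c → write a, move →, go to s0
s0 | __a[c]aacc   read c → write a, move →, go to s0
s0 | __aa[a]acc   read a → write a, move ←, go to s1
s1 | __a[a]aacc   read a → write c, move →, go to s0
s0 | __ac[a]acc   read a → write a, move ←, go to s1
s1 | __a[c]aacc   read c → write b, move →, go to s0
s0 | __ab[a]acc   read a → write a, move ←, go to s1
s1 | __a[b]aacc   read b → write c, move ←, go to s0
s0 | __[a]caacc   read a → write a, move ←, go to s1
s1 | _[_]acaacc   read _ → write c, move →, go to s1
s1 | _c[a]caacc   read a → write c, move →, go to s0
s0 | _cc[c]aacc   read c → write a, move →, go to s0
s0 | _cca[a]acc   read a → write a, move ←, go to s1
s1 | _cc[a]aacc   read a → write c, move →, go to s0
s0 | _ccc[a]acc   read a → write a, move ←, go to s1
s1 | _cc[c]aacc   read c → write b, move →, go to s0
s0 | _ccb[a]acc   read a → write a, move ←, go to s1
s1 | _cc[b]aacc   read b → write c, move ←, go to s0
s0 | _c[c]caacc   read c → write a, move →, go to s0
s0 | _ca[c]aacc   read c → write a, move →, go to s0
s0 | _caa[a]acc   read a → write a, move ←, go to s1
s1 | _ca[a]aacc   read a → write c, move →, go to s0
s0 | _cac[a]acc   read a → write a, move ←, go to s1
s1 | _ca[c]aacc   read c → write b, move →, go to s0
s0 | _cab[a]acc   read a → write a, move ←, go to s1
s1 | _ca[b]aacc   read b → write c, move ←, go to s0
s0 | _c[a]caacc   read a → write a, move ←, go to s1
s1 | _[c]acaacc   read c → write b, move →, go to s0
s0 | _b[a]caacc   read a → write a, move ←, go to s1
s1 | _[b]acaacc   read b → write c, move ←, go to s0
s0 | [_]cacaacc   read _ → write b, move →, go to sH
sH | b[c]acaacc
M halts after 36 transitions.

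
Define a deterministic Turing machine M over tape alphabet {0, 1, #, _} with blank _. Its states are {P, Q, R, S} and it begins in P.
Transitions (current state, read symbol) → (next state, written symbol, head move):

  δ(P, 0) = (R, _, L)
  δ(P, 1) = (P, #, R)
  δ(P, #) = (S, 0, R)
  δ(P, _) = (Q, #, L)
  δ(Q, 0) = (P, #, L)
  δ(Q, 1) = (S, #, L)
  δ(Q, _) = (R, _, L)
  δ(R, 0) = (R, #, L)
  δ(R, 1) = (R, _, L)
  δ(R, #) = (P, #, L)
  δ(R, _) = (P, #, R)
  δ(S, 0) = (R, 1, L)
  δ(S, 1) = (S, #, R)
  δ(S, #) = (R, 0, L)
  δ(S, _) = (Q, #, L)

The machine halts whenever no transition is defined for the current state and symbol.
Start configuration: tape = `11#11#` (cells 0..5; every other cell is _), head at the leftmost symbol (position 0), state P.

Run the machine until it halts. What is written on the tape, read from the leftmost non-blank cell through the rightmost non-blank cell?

state=P head=0 tape=____[1]1#11#   (P,1)→(P,#,R)
state=P head=1 tape=____#[1]#11#   (P,1)→(P,#,R)
state=P head=2 tape=____##[#]11#   (P,#)→(S,0,R)
state=S head=3 tape=____##0[1]1#   (S,1)→(S,#,R)
state=S head=4 tape=____##0#[1]#   (S,1)→(S,#,R)
state=S head=5 tape=____##0##[#]   (S,#)→(R,0,L)
state=R head=4 tape=____##0#[#]0   (R,#)→(P,#,L)
state=P head=3 tape=____##0[#]#0   (P,#)→(S,0,R)
state=S head=4 tape=____##00[#]0   (S,#)→(R,0,L)
state=R head=3 tape=____##0[0]00   (R,0)→(R,#,L)
state=R head=2 tape=____##[0]#00   (R,0)→(R,#,L)
state=R head=1 tape=____#[#]##00   (R,#)→(P,#,L)
state=P head=0 tape=____[#]###00   (P,#)→(S,0,R)
state=S head=1 tape=____0[#]##00   (S,#)→(R,0,L)
state=R head=0 tape=____[0]0##00   (R,0)→(R,#,L)
state=R head=-1 tape=___[_]#0##00   (R,_)→(P,#,R)
state=P head=0 tape=___#[#]0##00   (P,#)→(S,0,R)
state=S head=1 tape=___#0[0]##00   (S,0)→(R,1,L)
state=R head=0 tape=___#[0]1##00   (R,0)→(R,#,L)
state=R head=-1 tape=___[#]#1##00   (R,#)→(P,#,L)
state=P head=-2 tape=__[_]##1##00   (P,_)→(Q,#,L)
state=Q head=-3 tape=_[_]###1##00   (Q,_)→(R,_,L)
state=R head=-4 tape=[_]_###1##00   (R,_)→(P,#,R)
state=P head=-3 tape=#[_]###1##00   (P,_)→(Q,#,L)
state=Q head=-4 tape=[#]####1##00
The non-blank tape span at halt is #####1##00.

#####1##00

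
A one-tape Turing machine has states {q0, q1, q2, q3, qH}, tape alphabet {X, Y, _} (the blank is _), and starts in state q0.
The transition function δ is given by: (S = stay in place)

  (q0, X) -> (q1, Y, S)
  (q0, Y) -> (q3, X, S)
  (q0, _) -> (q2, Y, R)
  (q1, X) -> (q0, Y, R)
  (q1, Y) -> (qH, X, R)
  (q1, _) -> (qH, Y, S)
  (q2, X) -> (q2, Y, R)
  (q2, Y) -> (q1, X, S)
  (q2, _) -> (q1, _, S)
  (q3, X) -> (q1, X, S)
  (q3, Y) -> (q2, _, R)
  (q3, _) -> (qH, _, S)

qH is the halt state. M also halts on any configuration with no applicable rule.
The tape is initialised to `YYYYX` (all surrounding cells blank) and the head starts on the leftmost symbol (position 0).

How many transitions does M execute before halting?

14

state=q0 head=0 tape=[Y]YYYX_   (q0,Y)→(q3,X,S)
state=q3 head=0 tape=[X]YYYX_   (q3,X)→(q1,X,S)
state=q1 head=0 tape=[X]YYYX_   (q1,X)→(q0,Y,R)
state=q0 head=1 tape=Y[Y]YYX_   (q0,Y)→(q3,X,S)
state=q3 head=1 tape=Y[X]YYX_   (q3,X)→(q1,X,S)
state=q1 head=1 tape=Y[X]YYX_   (q1,X)→(q0,Y,R)
state=q0 head=2 tape=YY[Y]YX_   (q0,Y)→(q3,X,S)
state=q3 head=2 tape=YY[X]YX_   (q3,X)→(q1,X,S)
state=q1 head=2 tape=YY[X]YX_   (q1,X)→(q0,Y,R)
state=q0 head=3 tape=YYY[Y]X_   (q0,Y)→(q3,X,S)
state=q3 head=3 tape=YYY[X]X_   (q3,X)→(q1,X,S)
state=q1 head=3 tape=YYY[X]X_   (q1,X)→(q0,Y,R)
state=q0 head=4 tape=YYYY[X]_   (q0,X)→(q1,Y,S)
state=q1 head=4 tape=YYYY[Y]_   (q1,Y)→(qH,X,R)
state=qH head=5 tape=YYYYX[_]
M halts after 14 transitions.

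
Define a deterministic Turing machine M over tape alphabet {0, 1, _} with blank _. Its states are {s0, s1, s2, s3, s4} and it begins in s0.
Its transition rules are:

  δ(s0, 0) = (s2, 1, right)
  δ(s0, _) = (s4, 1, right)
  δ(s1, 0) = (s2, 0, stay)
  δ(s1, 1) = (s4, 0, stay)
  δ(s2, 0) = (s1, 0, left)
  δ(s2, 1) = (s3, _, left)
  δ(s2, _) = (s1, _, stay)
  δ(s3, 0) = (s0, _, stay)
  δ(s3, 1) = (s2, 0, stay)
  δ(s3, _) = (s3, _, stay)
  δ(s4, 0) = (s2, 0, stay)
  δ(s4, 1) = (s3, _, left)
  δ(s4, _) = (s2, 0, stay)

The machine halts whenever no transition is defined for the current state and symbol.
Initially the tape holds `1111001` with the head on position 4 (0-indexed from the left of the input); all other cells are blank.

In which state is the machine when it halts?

s1

state=s0 head=4 tape=_1111[0]01   (s0,0)→(s2,1,right)
state=s2 head=5 tape=_11111[0]1   (s2,0)→(s1,0,left)
state=s1 head=4 tape=_1111[1]01   (s1,1)→(s4,0,stay)
state=s4 head=4 tape=_1111[0]01   (s4,0)→(s2,0,stay)
state=s2 head=4 tape=_1111[0]01   (s2,0)→(s1,0,left)
state=s1 head=3 tape=_111[1]001   (s1,1)→(s4,0,stay)
state=s4 head=3 tape=_111[0]001   (s4,0)→(s2,0,stay)
state=s2 head=3 tape=_111[0]001   (s2,0)→(s1,0,left)
state=s1 head=2 tape=_11[1]0001   (s1,1)→(s4,0,stay)
state=s4 head=2 tape=_11[0]0001   (s4,0)→(s2,0,stay)
state=s2 head=2 tape=_11[0]0001   (s2,0)→(s1,0,left)
state=s1 head=1 tape=_1[1]00001   (s1,1)→(s4,0,stay)
state=s4 head=1 tape=_1[0]00001   (s4,0)→(s2,0,stay)
state=s2 head=1 tape=_1[0]00001   (s2,0)→(s1,0,left)
state=s1 head=0 tape=_[1]000001   (s1,1)→(s4,0,stay)
state=s4 head=0 tape=_[0]000001   (s4,0)→(s2,0,stay)
state=s2 head=0 tape=_[0]000001   (s2,0)→(s1,0,left)
state=s1 head=-1 tape=[_]0000001
No transition is defined for (s1, _); M halts in state s1.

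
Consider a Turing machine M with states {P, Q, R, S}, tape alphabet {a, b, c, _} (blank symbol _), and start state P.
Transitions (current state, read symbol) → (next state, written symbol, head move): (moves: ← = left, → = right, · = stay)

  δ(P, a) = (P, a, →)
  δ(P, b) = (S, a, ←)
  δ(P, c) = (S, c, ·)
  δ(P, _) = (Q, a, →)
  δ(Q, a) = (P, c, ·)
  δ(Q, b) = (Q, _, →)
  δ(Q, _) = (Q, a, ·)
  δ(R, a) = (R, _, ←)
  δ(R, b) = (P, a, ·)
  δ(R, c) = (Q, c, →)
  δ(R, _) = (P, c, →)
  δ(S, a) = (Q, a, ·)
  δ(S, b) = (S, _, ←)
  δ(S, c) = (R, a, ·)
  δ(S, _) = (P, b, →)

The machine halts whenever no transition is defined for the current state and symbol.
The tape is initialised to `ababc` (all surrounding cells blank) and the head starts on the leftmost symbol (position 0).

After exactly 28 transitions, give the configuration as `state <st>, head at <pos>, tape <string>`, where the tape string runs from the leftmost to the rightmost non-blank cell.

state Q, head at 0, tape ca_abc

P | _[a]babc   read a → write a, move →, go to P
P | _a[b]abc   read b → write a, move ←, go to S
S | _[a]aabc   read a → write a, move ·, go to Q
Q | _[a]aabc   read a → write c, move ·, go to P
P | _[c]aabc   read c → write c, move ·, go to S
S | _[c]aabc   read c → write a, move ·, go to R
R | _[a]aabc   read a → write _, move ←, go to R
R | [_]_aabc   read _ → write c, move →, go to P
P | c[_]aabc   read _ → write a, move →, go to Q
Q | ca[a]abc   read a → write c, move ·, go to P
P | ca[c]abc   read c → write c, move ·, go to S
S | ca[c]abc   read c → write a, move ·, go to R
R | ca[a]abc   read a → write _, move ←, go to R
R | c[a]_abc   read a → write _, move ←, go to R
R | [c]__abc   read c → write c, move →, go to Q
Q | c[_]_abc   read _ → write a, move ·, go to Q
Q | c[a]_abc   read a → write c, move ·, go to P
P | c[c]_abc   read c → write c, move ·, go to S
S | c[c]_abc   read c → write a, move ·, go to R
R | c[a]_abc   read a → write _, move ←, go to R
R | [c]__abc   read c → write c, move →, go to Q
Q | c[_]_abc   read _ → write a, move ·, go to Q
Q | c[a]_abc   read a → write c, move ·, go to P
P | c[c]_abc   read c → write c, move ·, go to S
S | c[c]_abc   read c → write a, move ·, go to R
R | c[a]_abc   read a → write _, move ←, go to R
R | [c]__abc   read c → write c, move →, go to Q
Q | c[_]_abc   read _ → write a, move ·, go to Q
Q | c[a]_abc
After 28 steps: state Q, head at 0, tape ca_abc.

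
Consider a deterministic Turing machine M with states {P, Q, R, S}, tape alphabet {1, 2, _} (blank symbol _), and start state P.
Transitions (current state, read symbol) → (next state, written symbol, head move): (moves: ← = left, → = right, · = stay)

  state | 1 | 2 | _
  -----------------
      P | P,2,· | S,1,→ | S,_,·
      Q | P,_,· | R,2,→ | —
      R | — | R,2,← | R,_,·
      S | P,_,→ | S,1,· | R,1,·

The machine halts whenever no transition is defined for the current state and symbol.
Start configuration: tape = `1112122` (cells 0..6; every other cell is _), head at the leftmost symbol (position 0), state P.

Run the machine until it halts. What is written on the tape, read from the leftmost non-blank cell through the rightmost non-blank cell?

1_1_1_11

P | [1]112122_   read 1 → write 2, move ·, go to P
P | [2]112122_   read 2 → write 1, move →, go to S
S | 1[1]12122_   read 1 → write _, move →, go to P
P | 1_[1]2122_   read 1 → write 2, move ·, go to P
P | 1_[2]2122_   read 2 → write 1, move →, go to S
S | 1_1[2]122_   read 2 → write 1, move ·, go to S
S | 1_1[1]122_   read 1 → write _, move →, go to P
P | 1_1_[1]22_   read 1 → write 2, move ·, go to P
P | 1_1_[2]22_   read 2 → write 1, move →, go to S
S | 1_1_1[2]2_   read 2 → write 1, move ·, go to S
S | 1_1_1[1]2_   read 1 → write _, move →, go to P
P | 1_1_1_[2]_   read 2 → write 1, move →, go to S
S | 1_1_1_1[_]   read _ → write 1, move ·, go to R
R | 1_1_1_1[1]
The non-blank tape span at halt is 1_1_1_11.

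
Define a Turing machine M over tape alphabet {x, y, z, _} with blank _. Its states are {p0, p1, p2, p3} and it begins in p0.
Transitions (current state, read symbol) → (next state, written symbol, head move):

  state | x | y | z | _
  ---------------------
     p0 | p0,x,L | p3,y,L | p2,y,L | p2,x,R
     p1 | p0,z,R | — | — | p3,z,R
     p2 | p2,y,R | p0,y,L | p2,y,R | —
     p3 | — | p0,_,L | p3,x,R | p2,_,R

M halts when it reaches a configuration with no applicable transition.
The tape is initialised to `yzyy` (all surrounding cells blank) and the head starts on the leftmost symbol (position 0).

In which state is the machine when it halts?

p3

state=p0 head=0 tape=__[y]zyy   (p0,y)→(p3,y,L)
state=p3 head=-1 tape=_[_]yzyy   (p3,_)→(p2,_,R)
state=p2 head=0 tape=__[y]zyy   (p2,y)→(p0,y,L)
state=p0 head=-1 tape=_[_]yzyy   (p0,_)→(p2,x,R)
state=p2 head=0 tape=_x[y]zyy   (p2,y)→(p0,y,L)
state=p0 head=-1 tape=_[x]yzyy   (p0,x)→(p0,x,L)
state=p0 head=-2 tape=[_]xyzyy   (p0,_)→(p2,x,R)
state=p2 head=-1 tape=x[x]yzyy   (p2,x)→(p2,y,R)
state=p2 head=0 tape=xy[y]zyy   (p2,y)→(p0,y,L)
state=p0 head=-1 tape=x[y]yzyy   (p0,y)→(p3,y,L)
state=p3 head=-2 tape=[x]yyzyy
No transition is defined for (p3, x); M halts in state p3.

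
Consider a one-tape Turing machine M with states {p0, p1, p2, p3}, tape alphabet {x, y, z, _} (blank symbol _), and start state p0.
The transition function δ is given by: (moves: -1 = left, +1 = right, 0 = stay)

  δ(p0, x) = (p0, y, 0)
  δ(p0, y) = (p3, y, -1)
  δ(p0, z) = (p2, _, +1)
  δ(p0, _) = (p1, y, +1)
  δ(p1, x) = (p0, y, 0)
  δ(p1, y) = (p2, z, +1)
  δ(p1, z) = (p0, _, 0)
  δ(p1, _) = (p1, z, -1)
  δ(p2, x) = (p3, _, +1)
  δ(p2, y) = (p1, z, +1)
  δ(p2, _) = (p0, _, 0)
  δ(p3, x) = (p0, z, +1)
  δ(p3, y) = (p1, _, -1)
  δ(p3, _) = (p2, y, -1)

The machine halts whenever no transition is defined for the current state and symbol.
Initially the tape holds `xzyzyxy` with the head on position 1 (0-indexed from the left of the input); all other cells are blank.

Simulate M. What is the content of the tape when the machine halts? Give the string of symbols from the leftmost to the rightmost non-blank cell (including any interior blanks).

p0 | x[z]yzyxy   read z → write _, move +1, go to p2
p2 | x_[y]zyxy   read y → write z, move +1, go to p1
p1 | x_z[z]yxy   read z → write _, move 0, go to p0
p0 | x_z[_]yxy   read _ → write y, move +1, go to p1
p1 | x_zy[y]xy   read y → write z, move +1, go to p2
p2 | x_zyz[x]y   read x → write _, move +1, go to p3
p3 | x_zyz_[y]   read y → write _, move -1, go to p1
p1 | x_zyz[_]_   read _ → write z, move -1, go to p1
p1 | x_zy[z]z_   read z → write _, move 0, go to p0
p0 | x_zy[_]z_   read _ → write y, move +1, go to p1
p1 | x_zyy[z]_   read z → write _, move 0, go to p0
p0 | x_zyy[_]_   read _ → write y, move +1, go to p1
p1 | x_zyyy[_]   read _ → write z, move -1, go to p1
p1 | x_zyy[y]z   read y → write z, move +1, go to p2
p2 | x_zyyz[z]
The non-blank tape span at halt is x_zyyzz.

x_zyyzz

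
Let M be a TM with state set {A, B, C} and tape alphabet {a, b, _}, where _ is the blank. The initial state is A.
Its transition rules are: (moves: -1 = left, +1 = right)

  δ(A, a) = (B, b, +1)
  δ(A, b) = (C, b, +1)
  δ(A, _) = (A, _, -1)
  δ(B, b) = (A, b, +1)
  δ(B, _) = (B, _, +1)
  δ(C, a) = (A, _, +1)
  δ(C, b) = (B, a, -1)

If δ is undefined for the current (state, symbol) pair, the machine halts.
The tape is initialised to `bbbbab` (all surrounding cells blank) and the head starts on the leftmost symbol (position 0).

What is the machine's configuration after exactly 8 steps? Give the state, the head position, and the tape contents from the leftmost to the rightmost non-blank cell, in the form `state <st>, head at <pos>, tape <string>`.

state C, head at 6, tape bbbb_b

A | [b]bbbab_   read b → write b, move +1, go to C
C | b[b]bbab_   read b → write a, move -1, go to B
B | [b]abbab_   read b → write b, move +1, go to A
A | b[a]bbab_   read a → write b, move +1, go to B
B | bb[b]bab_   read b → write b, move +1, go to A
A | bbb[b]ab_   read b → write b, move +1, go to C
C | bbbb[a]b_   read a → write _, move +1, go to A
A | bbbb_[b]_   read b → write b, move +1, go to C
C | bbbb_b[_]
After 8 steps: state C, head at 6, tape bbbb_b.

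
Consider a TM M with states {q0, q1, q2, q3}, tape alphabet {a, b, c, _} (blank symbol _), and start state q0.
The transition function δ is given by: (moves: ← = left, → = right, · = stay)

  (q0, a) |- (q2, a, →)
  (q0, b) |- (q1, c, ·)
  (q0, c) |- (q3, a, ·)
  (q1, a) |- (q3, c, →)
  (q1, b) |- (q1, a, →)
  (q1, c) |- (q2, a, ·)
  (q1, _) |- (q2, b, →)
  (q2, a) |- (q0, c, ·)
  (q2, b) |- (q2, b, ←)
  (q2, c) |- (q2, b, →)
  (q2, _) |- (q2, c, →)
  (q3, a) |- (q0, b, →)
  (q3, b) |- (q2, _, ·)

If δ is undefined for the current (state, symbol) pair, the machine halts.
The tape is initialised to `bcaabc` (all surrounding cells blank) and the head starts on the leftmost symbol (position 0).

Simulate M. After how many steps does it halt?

q0 | [b]caabc_   read b → write c, move ·, go to q1
q1 | [c]caabc_   read c → write a, move ·, go to q2
q2 | [a]caabc_   read a → write c, move ·, go to q0
q0 | [c]caabc_   read c → write a, move ·, go to q3
q3 | [a]caabc_   read a → write b, move →, go to q0
q0 | b[c]aabc_   read c → write a, move ·, go to q3
q3 | b[a]aabc_   read a → write b, move →, go to q0
q0 | bb[a]abc_   read a → write a, move →, go to q2
q2 | bba[a]bc_   read a → write c, move ·, go to q0
q0 | bba[c]bc_   read c → write a, move ·, go to q3
q3 | bba[a]bc_   read a → write b, move →, go to q0
q0 | bbab[b]c_   read b → write c, move ·, go to q1
q1 | bbab[c]c_   read c → write a, move ·, go to q2
q2 | bbab[a]c_   read a → write c, move ·, go to q0
q0 | bbab[c]c_   read c → write a, move ·, go to q3
q3 | bbab[a]c_   read a → write b, move →, go to q0
q0 | bbabb[c]_   read c → write a, move ·, go to q3
q3 | bbabb[a]_   read a → write b, move →, go to q0
q0 | bbabbb[_]
M halts after 18 transitions.

18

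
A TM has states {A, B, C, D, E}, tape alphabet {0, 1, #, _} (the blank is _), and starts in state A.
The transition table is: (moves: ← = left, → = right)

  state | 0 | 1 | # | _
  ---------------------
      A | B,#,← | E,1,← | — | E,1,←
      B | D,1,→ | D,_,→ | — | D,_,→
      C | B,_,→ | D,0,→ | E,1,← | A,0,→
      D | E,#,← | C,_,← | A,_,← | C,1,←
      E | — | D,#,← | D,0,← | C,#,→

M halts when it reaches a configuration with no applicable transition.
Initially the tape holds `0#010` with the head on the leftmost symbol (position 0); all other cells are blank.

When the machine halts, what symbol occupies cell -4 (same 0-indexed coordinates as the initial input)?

state=A head=0 tape=____[0]#010   (A,0)→(B,#,←)
state=B head=-1 tape=___[_]##010   (B,_)→(D,_,→)
state=D head=0 tape=____[#]#010   (D,#)→(A,_,←)
state=A head=-1 tape=___[_]_#010   (A,_)→(E,1,←)
state=E head=-2 tape=__[_]1_#010   (E,_)→(C,#,→)
state=C head=-1 tape=__#[1]_#010   (C,1)→(D,0,→)
state=D head=0 tape=__#0[_]#010   (D,_)→(C,1,←)
state=C head=-1 tape=__#[0]1#010   (C,0)→(B,_,→)
state=B head=0 tape=__#_[1]#010   (B,1)→(D,_,→)
state=D head=1 tape=__#__[#]010   (D,#)→(A,_,←)
state=A head=0 tape=__#_[_]_010   (A,_)→(E,1,←)
state=E head=-1 tape=__#[_]1_010   (E,_)→(C,#,→)
state=C head=0 tape=__##[1]_010   (C,1)→(D,0,→)
state=D head=1 tape=__##0[_]010   (D,_)→(C,1,←)
state=C head=0 tape=__##[0]1010   (C,0)→(B,_,→)
state=B head=1 tape=__##_[1]010   (B,1)→(D,_,→)
state=D head=2 tape=__##__[0]10   (D,0)→(E,#,←)
state=E head=1 tape=__##_[_]#10   (E,_)→(C,#,→)
state=C head=2 tape=__##_#[#]10   (C,#)→(E,1,←)
state=E head=1 tape=__##_[#]110   (E,#)→(D,0,←)
state=D head=0 tape=__##[_]0110   (D,_)→(C,1,←)
state=C head=-1 tape=__#[#]10110   (C,#)→(E,1,←)
state=E head=-2 tape=__[#]110110   (E,#)→(D,0,←)
state=D head=-3 tape=_[_]0110110   (D,_)→(C,1,←)
state=C head=-4 tape=[_]10110110   (C,_)→(A,0,→)
state=A head=-3 tape=0[1]0110110   (A,1)→(E,1,←)
state=E head=-4 tape=[0]10110110
Cell -4 holds 0 when M halts.

0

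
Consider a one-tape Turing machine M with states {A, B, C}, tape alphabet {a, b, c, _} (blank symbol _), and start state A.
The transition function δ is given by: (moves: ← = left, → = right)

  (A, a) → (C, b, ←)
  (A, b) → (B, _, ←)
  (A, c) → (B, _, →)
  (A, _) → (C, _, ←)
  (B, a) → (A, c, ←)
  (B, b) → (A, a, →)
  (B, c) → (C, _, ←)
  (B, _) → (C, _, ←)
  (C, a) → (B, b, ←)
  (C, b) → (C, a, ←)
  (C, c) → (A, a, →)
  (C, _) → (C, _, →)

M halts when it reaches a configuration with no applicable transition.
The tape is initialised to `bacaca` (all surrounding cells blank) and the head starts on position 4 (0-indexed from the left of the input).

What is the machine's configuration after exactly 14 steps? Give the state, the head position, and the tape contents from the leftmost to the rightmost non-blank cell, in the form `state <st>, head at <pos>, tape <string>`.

state C, head at 0, tape a__b_c

state=A head=4 tape=__baca[c]a   (A,c)→(B,_,→)
state=B head=5 tape=__baca_[a]   (B,a)→(A,c,←)
state=A head=4 tape=__baca[_]c   (A,_)→(C,_,←)
state=C head=3 tape=__bac[a]_c   (C,a)→(B,b,←)
state=B head=2 tape=__ba[c]b_c   (B,c)→(C,_,←)
state=C head=1 tape=__b[a]_b_c   (C,a)→(B,b,←)
state=B head=0 tape=__[b]b_b_c   (B,b)→(A,a,→)
state=A head=1 tape=__a[b]_b_c   (A,b)→(B,_,←)
state=B head=0 tape=__[a]__b_c   (B,a)→(A,c,←)
state=A head=-1 tape=_[_]c__b_c   (A,_)→(C,_,←)
state=C head=-2 tape=[_]_c__b_c   (C,_)→(C,_,→)
state=C head=-1 tape=_[_]c__b_c   (C,_)→(C,_,→)
state=C head=0 tape=__[c]__b_c   (C,c)→(A,a,→)
state=A head=1 tape=__a[_]_b_c   (A,_)→(C,_,←)
state=C head=0 tape=__[a]__b_c
After 14 steps: state C, head at 0, tape a__b_c.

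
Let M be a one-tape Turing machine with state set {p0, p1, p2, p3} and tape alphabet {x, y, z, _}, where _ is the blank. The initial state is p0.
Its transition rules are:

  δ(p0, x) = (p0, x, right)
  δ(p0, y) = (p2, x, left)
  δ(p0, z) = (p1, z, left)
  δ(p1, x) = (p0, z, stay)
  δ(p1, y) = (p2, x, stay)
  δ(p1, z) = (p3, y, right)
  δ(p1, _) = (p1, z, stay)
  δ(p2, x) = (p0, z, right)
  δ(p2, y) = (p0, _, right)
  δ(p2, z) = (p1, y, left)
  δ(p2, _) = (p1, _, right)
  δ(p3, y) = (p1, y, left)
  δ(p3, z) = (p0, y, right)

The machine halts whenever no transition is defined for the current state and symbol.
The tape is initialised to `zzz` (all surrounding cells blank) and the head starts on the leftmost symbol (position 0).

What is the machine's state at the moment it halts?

p0

state=p0 head=0 tape=_[z]zz_   (p0,z)→(p1,z,left)
state=p1 head=-1 tape=[_]zzz_   (p1,_)→(p1,z,stay)
state=p1 head=-1 tape=[z]zzz_   (p1,z)→(p3,y,right)
state=p3 head=0 tape=y[z]zz_   (p3,z)→(p0,y,right)
state=p0 head=1 tape=yy[z]z_   (p0,z)→(p1,z,left)
state=p1 head=0 tape=y[y]zz_   (p1,y)→(p2,x,stay)
state=p2 head=0 tape=y[x]zz_   (p2,x)→(p0,z,right)
state=p0 head=1 tape=yz[z]z_   (p0,z)→(p1,z,left)
state=p1 head=0 tape=y[z]zz_   (p1,z)→(p3,y,right)
state=p3 head=1 tape=yy[z]z_   (p3,z)→(p0,y,right)
state=p0 head=2 tape=yyy[z]_   (p0,z)→(p1,z,left)
state=p1 head=1 tape=yy[y]z_   (p1,y)→(p2,x,stay)
state=p2 head=1 tape=yy[x]z_   (p2,x)→(p0,z,right)
state=p0 head=2 tape=yyz[z]_   (p0,z)→(p1,z,left)
state=p1 head=1 tape=yy[z]z_   (p1,z)→(p3,y,right)
state=p3 head=2 tape=yyy[z]_   (p3,z)→(p0,y,right)
state=p0 head=3 tape=yyyy[_]
No transition is defined for (p0, _); M halts in state p0.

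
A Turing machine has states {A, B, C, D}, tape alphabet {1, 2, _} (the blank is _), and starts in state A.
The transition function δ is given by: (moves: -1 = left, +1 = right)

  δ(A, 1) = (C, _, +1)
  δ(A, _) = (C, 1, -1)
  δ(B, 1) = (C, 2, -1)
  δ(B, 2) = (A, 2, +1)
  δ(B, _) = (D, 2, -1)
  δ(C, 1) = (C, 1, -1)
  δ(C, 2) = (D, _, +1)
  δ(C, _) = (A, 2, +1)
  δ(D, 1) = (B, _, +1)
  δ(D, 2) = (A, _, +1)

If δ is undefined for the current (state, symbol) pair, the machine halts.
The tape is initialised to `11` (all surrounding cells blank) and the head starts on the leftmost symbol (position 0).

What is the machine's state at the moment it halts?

D

A | [1]1___   read 1 → write _, move +1, go to C
C | _[1]___   read 1 → write 1, move -1, go to C
C | [_]1___   read _ → write 2, move +1, go to A
A | 2[1]___   read 1 → write _, move +1, go to C
C | 2_[_]__   read _ → write 2, move +1, go to A
A | 2_2[_]_   read _ → write 1, move -1, go to C
C | 2_[2]1_   read 2 → write _, move +1, go to D
D | 2__[1]_   read 1 → write _, move +1, go to B
B | 2___[_]   read _ → write 2, move -1, go to D
D | 2__[_]2
No transition is defined for (D, _); M halts in state D.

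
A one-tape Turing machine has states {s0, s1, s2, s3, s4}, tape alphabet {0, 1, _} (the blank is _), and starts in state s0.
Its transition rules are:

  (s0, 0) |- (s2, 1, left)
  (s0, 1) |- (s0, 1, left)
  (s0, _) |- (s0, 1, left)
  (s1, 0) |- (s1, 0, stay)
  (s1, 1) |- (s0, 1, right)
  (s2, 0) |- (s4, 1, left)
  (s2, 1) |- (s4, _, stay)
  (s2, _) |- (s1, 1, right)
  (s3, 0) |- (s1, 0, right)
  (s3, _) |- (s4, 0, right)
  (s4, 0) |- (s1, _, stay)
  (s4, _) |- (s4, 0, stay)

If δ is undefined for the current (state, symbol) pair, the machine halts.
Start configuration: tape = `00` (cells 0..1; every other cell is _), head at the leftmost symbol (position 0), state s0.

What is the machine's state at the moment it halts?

s1

s0 | _[0]0   read 0 → write 1, move left, go to s2
s2 | [_]10   read _ → write 1, move right, go to s1
s1 | 1[1]0   read 1 → write 1, move right, go to s0
s0 | 11[0]   read 0 → write 1, move left, go to s2
s2 | 1[1]1   read 1 → write _, move stay, go to s4
s4 | 1[_]1   read _ → write 0, move stay, go to s4
s4 | 1[0]1   read 0 → write _, move stay, go to s1
s1 | 1[_]1
No transition is defined for (s1, _); M halts in state s1.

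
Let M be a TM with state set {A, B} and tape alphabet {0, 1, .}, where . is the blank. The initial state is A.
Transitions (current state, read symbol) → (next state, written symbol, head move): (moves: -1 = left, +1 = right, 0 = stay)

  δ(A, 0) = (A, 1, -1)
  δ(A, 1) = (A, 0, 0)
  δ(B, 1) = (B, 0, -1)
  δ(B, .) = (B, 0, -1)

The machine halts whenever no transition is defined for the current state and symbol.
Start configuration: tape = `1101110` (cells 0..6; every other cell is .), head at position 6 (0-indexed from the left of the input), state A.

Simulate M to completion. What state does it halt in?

A

A | .110111[0]   read 0 → write 1, move -1, go to A
A | .11011[1]1   read 1 → write 0, move 0, go to A
A | .11011[0]1   read 0 → write 1, move -1, go to A
A | .1101[1]11   read 1 → write 0, move 0, go to A
A | .1101[0]11   read 0 → write 1, move -1, go to A
A | .110[1]111   read 1 → write 0, move 0, go to A
A | .110[0]111   read 0 → write 1, move -1, go to A
A | .11[0]1111   read 0 → write 1, move -1, go to A
A | .1[1]11111   read 1 → write 0, move 0, go to A
A | .1[0]11111   read 0 → write 1, move -1, go to A
A | .[1]111111   read 1 → write 0, move 0, go to A
A | .[0]111111   read 0 → write 1, move -1, go to A
A | [.]1111111
No transition is defined for (A, .); M halts in state A.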